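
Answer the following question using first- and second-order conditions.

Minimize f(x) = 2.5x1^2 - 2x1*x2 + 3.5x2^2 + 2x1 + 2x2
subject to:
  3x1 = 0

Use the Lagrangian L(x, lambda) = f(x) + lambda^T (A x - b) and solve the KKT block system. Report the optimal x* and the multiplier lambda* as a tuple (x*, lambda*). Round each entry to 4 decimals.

Form the Lagrangian:
  L(x, lambda) = (1/2) x^T Q x + c^T x + lambda^T (A x - b)
Stationarity (grad_x L = 0): Q x + c + A^T lambda = 0.
Primal feasibility: A x = b.

This gives the KKT block system:
  [ Q   A^T ] [ x     ]   [-c ]
  [ A    0  ] [ lambda ] = [ b ]

Solving the linear system:
  x*      = (0, -0.2857)
  lambda* = (-0.8571)
  f(x*)   = -0.2857

x* = (0, -0.2857), lambda* = (-0.8571)


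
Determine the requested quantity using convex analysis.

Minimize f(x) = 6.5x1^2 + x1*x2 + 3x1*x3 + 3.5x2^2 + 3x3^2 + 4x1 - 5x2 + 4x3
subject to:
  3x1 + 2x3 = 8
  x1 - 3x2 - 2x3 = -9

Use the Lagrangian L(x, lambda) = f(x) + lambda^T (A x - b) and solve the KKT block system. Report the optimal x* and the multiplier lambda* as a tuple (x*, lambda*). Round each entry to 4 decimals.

Form the Lagrangian:
  L(x, lambda) = (1/2) x^T Q x + c^T x + lambda^T (A x - b)
Stationarity (grad_x L = 0): Q x + c + A^T lambda = 0.
Primal feasibility: A x = b.

This gives the KKT block system:
  [ Q   A^T ] [ x     ]   [-c ]
  [ A    0  ] [ lambda ] = [ b ]

Solving the linear system:
  x*      = (0.8961, 1.5281, 2.6559)
  lambda* = (-9.1141, 2.1976)
  f(x*)   = 49.6295

x* = (0.8961, 1.5281, 2.6559), lambda* = (-9.1141, 2.1976)


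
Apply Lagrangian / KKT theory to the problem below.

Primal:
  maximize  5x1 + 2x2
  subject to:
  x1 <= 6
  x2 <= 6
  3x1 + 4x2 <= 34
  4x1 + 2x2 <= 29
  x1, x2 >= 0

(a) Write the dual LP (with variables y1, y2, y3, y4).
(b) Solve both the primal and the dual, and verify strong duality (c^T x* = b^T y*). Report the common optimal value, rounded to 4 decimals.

The standard primal-dual pair for 'max c^T x s.t. A x <= b, x >= 0' is:
  Dual:  min b^T y  s.t.  A^T y >= c,  y >= 0.

So the dual LP is:
  minimize  6y1 + 6y2 + 34y3 + 29y4
  subject to:
    y1 + 3y3 + 4y4 >= 5
    y2 + 4y3 + 2y4 >= 2
    y1, y2, y3, y4 >= 0

Solving the primal: x* = (6, 2.5).
  primal value c^T x* = 35.
Solving the dual: y* = (1, 0, 0, 1).
  dual value b^T y* = 35.
Strong duality: c^T x* = b^T y*. Confirmed.

35


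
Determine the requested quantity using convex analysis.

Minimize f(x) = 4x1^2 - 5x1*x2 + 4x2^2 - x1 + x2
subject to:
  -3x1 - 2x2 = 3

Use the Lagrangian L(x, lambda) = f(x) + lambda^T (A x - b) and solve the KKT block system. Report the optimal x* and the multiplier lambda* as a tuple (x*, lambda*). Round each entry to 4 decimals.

Form the Lagrangian:
  L(x, lambda) = (1/2) x^T Q x + c^T x + lambda^T (A x - b)
Stationarity (grad_x L = 0): Q x + c + A^T lambda = 0.
Primal feasibility: A x = b.

This gives the KKT block system:
  [ Q   A^T ] [ x     ]   [-c ]
  [ A    0  ] [ lambda ] = [ b ]

Solving the linear system:
  x*      = (-0.561, -0.6585)
  lambda* = (-0.7317)
  f(x*)   = 1.0488

x* = (-0.561, -0.6585), lambda* = (-0.7317)


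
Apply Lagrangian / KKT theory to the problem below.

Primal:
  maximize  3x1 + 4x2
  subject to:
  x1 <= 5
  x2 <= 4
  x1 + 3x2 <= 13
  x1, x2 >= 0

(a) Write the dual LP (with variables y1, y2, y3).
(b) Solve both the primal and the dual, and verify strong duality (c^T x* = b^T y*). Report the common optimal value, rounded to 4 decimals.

The standard primal-dual pair for 'max c^T x s.t. A x <= b, x >= 0' is:
  Dual:  min b^T y  s.t.  A^T y >= c,  y >= 0.

So the dual LP is:
  minimize  5y1 + 4y2 + 13y3
  subject to:
    y1 + y3 >= 3
    y2 + 3y3 >= 4
    y1, y2, y3 >= 0

Solving the primal: x* = (5, 2.6667).
  primal value c^T x* = 25.6667.
Solving the dual: y* = (1.6667, 0, 1.3333).
  dual value b^T y* = 25.6667.
Strong duality: c^T x* = b^T y*. Confirmed.

25.6667


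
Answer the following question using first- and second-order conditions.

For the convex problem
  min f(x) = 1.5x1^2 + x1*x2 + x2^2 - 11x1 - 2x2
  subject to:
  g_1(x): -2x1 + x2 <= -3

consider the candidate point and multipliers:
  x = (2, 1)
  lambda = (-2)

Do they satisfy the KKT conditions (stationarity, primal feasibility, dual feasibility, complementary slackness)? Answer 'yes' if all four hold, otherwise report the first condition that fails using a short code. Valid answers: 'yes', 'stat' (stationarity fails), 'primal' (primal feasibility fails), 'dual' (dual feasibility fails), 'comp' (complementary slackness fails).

Gradient of f: grad f(x) = Q x + c = (-4, 2)
Constraint values g_i(x) = a_i^T x - b_i:
  g_1((2, 1)) = 0
Stationarity residual: grad f(x) + sum_i lambda_i a_i = (0, 0)
  -> stationarity OK
Primal feasibility (all g_i <= 0): OK
Dual feasibility (all lambda_i >= 0): FAILS
Complementary slackness (lambda_i * g_i(x) = 0 for all i): OK

Verdict: the first failing condition is dual_feasibility -> dual.

dual


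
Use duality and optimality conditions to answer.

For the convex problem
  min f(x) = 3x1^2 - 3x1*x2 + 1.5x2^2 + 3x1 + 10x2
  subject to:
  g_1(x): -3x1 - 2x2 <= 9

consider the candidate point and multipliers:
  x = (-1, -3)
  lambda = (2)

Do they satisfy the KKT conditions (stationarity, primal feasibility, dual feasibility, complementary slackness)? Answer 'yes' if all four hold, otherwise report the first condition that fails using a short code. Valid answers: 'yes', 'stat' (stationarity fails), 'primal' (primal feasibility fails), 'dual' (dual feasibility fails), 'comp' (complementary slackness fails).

Gradient of f: grad f(x) = Q x + c = (6, 4)
Constraint values g_i(x) = a_i^T x - b_i:
  g_1((-1, -3)) = 0
Stationarity residual: grad f(x) + sum_i lambda_i a_i = (0, 0)
  -> stationarity OK
Primal feasibility (all g_i <= 0): OK
Dual feasibility (all lambda_i >= 0): OK
Complementary slackness (lambda_i * g_i(x) = 0 for all i): OK

Verdict: yes, KKT holds.

yes


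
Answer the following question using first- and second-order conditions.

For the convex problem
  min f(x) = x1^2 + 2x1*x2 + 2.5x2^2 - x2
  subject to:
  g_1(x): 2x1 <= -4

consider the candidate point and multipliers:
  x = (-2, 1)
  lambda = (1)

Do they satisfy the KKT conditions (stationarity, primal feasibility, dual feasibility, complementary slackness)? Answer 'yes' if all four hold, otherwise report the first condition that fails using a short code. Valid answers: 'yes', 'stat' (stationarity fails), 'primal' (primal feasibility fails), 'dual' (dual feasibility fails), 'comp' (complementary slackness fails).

Gradient of f: grad f(x) = Q x + c = (-2, 0)
Constraint values g_i(x) = a_i^T x - b_i:
  g_1((-2, 1)) = 0
Stationarity residual: grad f(x) + sum_i lambda_i a_i = (0, 0)
  -> stationarity OK
Primal feasibility (all g_i <= 0): OK
Dual feasibility (all lambda_i >= 0): OK
Complementary slackness (lambda_i * g_i(x) = 0 for all i): OK

Verdict: yes, KKT holds.

yes


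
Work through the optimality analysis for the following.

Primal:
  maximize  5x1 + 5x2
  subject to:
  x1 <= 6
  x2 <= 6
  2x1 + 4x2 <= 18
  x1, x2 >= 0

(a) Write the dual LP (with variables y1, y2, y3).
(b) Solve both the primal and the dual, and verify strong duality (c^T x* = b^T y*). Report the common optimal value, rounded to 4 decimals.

The standard primal-dual pair for 'max c^T x s.t. A x <= b, x >= 0' is:
  Dual:  min b^T y  s.t.  A^T y >= c,  y >= 0.

So the dual LP is:
  minimize  6y1 + 6y2 + 18y3
  subject to:
    y1 + 2y3 >= 5
    y2 + 4y3 >= 5
    y1, y2, y3 >= 0

Solving the primal: x* = (6, 1.5).
  primal value c^T x* = 37.5.
Solving the dual: y* = (2.5, 0, 1.25).
  dual value b^T y* = 37.5.
Strong duality: c^T x* = b^T y*. Confirmed.

37.5


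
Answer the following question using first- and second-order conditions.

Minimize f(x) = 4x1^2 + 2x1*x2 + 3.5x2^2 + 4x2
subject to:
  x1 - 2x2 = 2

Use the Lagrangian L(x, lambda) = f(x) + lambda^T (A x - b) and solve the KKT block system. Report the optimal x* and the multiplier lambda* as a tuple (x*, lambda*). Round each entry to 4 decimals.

Form the Lagrangian:
  L(x, lambda) = (1/2) x^T Q x + c^T x + lambda^T (A x - b)
Stationarity (grad_x L = 0): Q x + c + A^T lambda = 0.
Primal feasibility: A x = b.

This gives the KKT block system:
  [ Q   A^T ] [ x     ]   [-c ]
  [ A    0  ] [ lambda ] = [ b ]

Solving the linear system:
  x*      = (0.2979, -0.8511)
  lambda* = (-0.6809)
  f(x*)   = -1.0213

x* = (0.2979, -0.8511), lambda* = (-0.6809)


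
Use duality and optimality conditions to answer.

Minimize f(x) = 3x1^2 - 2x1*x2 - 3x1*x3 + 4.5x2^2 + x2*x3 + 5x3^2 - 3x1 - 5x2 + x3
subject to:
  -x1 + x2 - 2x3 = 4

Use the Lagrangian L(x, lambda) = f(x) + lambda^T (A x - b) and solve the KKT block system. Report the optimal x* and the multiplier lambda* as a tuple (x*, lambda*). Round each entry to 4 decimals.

Form the Lagrangian:
  L(x, lambda) = (1/2) x^T Q x + c^T x + lambda^T (A x - b)
Stationarity (grad_x L = 0): Q x + c + A^T lambda = 0.
Primal feasibility: A x = b.

This gives the KKT block system:
  [ Q   A^T ] [ x     ]   [-c ]
  [ A    0  ] [ lambda ] = [ b ]

Solving the linear system:
  x*      = (-0.4828, 1.069, -1.2241)
  lambda* = (-4.3621)
  f(x*)   = 6.1638

x* = (-0.4828, 1.069, -1.2241), lambda* = (-4.3621)


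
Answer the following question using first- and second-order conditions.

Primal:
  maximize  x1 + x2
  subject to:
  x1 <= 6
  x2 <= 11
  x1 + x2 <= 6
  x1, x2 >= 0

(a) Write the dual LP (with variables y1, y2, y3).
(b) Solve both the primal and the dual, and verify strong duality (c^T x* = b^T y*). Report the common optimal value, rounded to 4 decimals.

The standard primal-dual pair for 'max c^T x s.t. A x <= b, x >= 0' is:
  Dual:  min b^T y  s.t.  A^T y >= c,  y >= 0.

So the dual LP is:
  minimize  6y1 + 11y2 + 6y3
  subject to:
    y1 + y3 >= 1
    y2 + y3 >= 1
    y1, y2, y3 >= 0

Solving the primal: x* = (0, 6).
  primal value c^T x* = 6.
Solving the dual: y* = (0, 0, 1).
  dual value b^T y* = 6.
Strong duality: c^T x* = b^T y*. Confirmed.

6


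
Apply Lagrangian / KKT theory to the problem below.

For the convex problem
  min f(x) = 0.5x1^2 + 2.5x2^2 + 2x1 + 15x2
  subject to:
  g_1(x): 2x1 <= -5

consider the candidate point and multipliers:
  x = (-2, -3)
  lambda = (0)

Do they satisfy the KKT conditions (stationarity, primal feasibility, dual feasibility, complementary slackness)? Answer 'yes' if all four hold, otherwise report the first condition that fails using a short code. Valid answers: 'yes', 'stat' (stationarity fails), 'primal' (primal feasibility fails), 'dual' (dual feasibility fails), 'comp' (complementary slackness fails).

Gradient of f: grad f(x) = Q x + c = (0, 0)
Constraint values g_i(x) = a_i^T x - b_i:
  g_1((-2, -3)) = 1
Stationarity residual: grad f(x) + sum_i lambda_i a_i = (0, 0)
  -> stationarity OK
Primal feasibility (all g_i <= 0): FAILS
Dual feasibility (all lambda_i >= 0): OK
Complementary slackness (lambda_i * g_i(x) = 0 for all i): OK

Verdict: the first failing condition is primal_feasibility -> primal.

primal


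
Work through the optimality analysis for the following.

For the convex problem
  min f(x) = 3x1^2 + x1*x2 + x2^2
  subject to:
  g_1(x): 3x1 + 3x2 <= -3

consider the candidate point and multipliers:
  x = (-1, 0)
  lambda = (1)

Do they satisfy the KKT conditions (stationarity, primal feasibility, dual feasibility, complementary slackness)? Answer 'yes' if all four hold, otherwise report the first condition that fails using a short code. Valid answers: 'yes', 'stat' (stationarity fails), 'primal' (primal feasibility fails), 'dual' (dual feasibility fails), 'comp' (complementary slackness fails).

Gradient of f: grad f(x) = Q x + c = (-6, -1)
Constraint values g_i(x) = a_i^T x - b_i:
  g_1((-1, 0)) = 0
Stationarity residual: grad f(x) + sum_i lambda_i a_i = (-3, 2)
  -> stationarity FAILS
Primal feasibility (all g_i <= 0): OK
Dual feasibility (all lambda_i >= 0): OK
Complementary slackness (lambda_i * g_i(x) = 0 for all i): OK

Verdict: the first failing condition is stationarity -> stat.

stat


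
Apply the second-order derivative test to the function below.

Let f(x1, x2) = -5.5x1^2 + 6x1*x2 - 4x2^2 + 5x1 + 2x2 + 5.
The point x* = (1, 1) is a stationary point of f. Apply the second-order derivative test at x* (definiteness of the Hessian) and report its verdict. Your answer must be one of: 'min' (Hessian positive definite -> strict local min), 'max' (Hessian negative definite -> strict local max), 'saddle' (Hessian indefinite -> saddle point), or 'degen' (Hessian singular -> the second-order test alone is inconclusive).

Compute the Hessian H = grad^2 f:
  H = [[-11, 6], [6, -8]]
Verify stationarity: grad f(x*) = H x* + g = (0, 0).
Eigenvalues of H: -15.6847, -3.3153.
Both eigenvalues < 0, so H is negative definite -> x* is a strict local max.

max


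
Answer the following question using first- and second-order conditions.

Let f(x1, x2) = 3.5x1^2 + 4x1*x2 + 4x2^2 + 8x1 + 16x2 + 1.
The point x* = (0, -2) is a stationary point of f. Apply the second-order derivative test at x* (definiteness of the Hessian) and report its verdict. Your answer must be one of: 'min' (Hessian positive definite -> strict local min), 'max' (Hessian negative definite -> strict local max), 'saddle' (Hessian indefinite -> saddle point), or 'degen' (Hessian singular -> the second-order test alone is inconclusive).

Compute the Hessian H = grad^2 f:
  H = [[7, 4], [4, 8]]
Verify stationarity: grad f(x*) = H x* + g = (0, 0).
Eigenvalues of H: 3.4689, 11.5311.
Both eigenvalues > 0, so H is positive definite -> x* is a strict local min.

min


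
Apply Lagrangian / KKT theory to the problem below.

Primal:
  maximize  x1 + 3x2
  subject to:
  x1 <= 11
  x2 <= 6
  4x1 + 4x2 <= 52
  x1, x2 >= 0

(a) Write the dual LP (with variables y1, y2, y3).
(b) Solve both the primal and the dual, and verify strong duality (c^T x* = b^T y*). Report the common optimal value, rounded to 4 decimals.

The standard primal-dual pair for 'max c^T x s.t. A x <= b, x >= 0' is:
  Dual:  min b^T y  s.t.  A^T y >= c,  y >= 0.

So the dual LP is:
  minimize  11y1 + 6y2 + 52y3
  subject to:
    y1 + 4y3 >= 1
    y2 + 4y3 >= 3
    y1, y2, y3 >= 0

Solving the primal: x* = (7, 6).
  primal value c^T x* = 25.
Solving the dual: y* = (0, 2, 0.25).
  dual value b^T y* = 25.
Strong duality: c^T x* = b^T y*. Confirmed.

25


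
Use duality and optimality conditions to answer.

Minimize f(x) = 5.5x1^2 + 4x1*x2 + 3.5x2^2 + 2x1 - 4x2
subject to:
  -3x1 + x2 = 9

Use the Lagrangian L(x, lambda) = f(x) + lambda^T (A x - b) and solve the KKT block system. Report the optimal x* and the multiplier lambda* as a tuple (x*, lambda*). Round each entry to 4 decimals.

Form the Lagrangian:
  L(x, lambda) = (1/2) x^T Q x + c^T x + lambda^T (A x - b)
Stationarity (grad_x L = 0): Q x + c + A^T lambda = 0.
Primal feasibility: A x = b.

This gives the KKT block system:
  [ Q   A^T ] [ x     ]   [-c ]
  [ A    0  ] [ lambda ] = [ b ]

Solving the linear system:
  x*      = (-2.1939, 2.4184)
  lambda* = (-4.1531)
  f(x*)   = 11.6582

x* = (-2.1939, 2.4184), lambda* = (-4.1531)


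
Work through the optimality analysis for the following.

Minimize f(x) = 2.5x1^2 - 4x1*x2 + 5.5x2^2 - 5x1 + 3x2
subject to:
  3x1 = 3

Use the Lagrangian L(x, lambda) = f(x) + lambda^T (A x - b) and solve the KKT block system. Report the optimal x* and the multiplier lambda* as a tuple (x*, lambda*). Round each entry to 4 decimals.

Form the Lagrangian:
  L(x, lambda) = (1/2) x^T Q x + c^T x + lambda^T (A x - b)
Stationarity (grad_x L = 0): Q x + c + A^T lambda = 0.
Primal feasibility: A x = b.

This gives the KKT block system:
  [ Q   A^T ] [ x     ]   [-c ]
  [ A    0  ] [ lambda ] = [ b ]

Solving the linear system:
  x*      = (1, 0.0909)
  lambda* = (0.1212)
  f(x*)   = -2.5455

x* = (1, 0.0909), lambda* = (0.1212)


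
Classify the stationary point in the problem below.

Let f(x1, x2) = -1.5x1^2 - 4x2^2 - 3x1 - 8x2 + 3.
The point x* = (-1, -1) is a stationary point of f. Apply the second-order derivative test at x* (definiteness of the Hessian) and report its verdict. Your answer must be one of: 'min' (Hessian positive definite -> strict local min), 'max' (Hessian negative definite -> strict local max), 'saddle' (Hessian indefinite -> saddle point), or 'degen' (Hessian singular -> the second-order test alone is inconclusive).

Compute the Hessian H = grad^2 f:
  H = [[-3, 0], [0, -8]]
Verify stationarity: grad f(x*) = H x* + g = (0, 0).
Eigenvalues of H: -8, -3.
Both eigenvalues < 0, so H is negative definite -> x* is a strict local max.

max


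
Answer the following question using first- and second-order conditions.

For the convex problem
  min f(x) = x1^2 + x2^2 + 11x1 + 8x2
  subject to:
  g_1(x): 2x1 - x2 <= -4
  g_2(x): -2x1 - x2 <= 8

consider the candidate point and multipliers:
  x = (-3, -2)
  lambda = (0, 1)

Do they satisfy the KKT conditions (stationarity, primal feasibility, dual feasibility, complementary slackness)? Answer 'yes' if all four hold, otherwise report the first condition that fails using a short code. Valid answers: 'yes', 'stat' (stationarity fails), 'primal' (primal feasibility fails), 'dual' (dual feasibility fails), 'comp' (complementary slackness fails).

Gradient of f: grad f(x) = Q x + c = (5, 4)
Constraint values g_i(x) = a_i^T x - b_i:
  g_1((-3, -2)) = 0
  g_2((-3, -2)) = 0
Stationarity residual: grad f(x) + sum_i lambda_i a_i = (3, 3)
  -> stationarity FAILS
Primal feasibility (all g_i <= 0): OK
Dual feasibility (all lambda_i >= 0): OK
Complementary slackness (lambda_i * g_i(x) = 0 for all i): OK

Verdict: the first failing condition is stationarity -> stat.

stat


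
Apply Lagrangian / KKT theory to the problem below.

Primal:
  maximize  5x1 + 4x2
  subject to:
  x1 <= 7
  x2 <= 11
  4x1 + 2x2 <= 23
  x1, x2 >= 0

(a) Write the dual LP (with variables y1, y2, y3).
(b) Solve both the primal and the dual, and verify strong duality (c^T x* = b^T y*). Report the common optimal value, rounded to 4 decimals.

The standard primal-dual pair for 'max c^T x s.t. A x <= b, x >= 0' is:
  Dual:  min b^T y  s.t.  A^T y >= c,  y >= 0.

So the dual LP is:
  minimize  7y1 + 11y2 + 23y3
  subject to:
    y1 + 4y3 >= 5
    y2 + 2y3 >= 4
    y1, y2, y3 >= 0

Solving the primal: x* = (0.25, 11).
  primal value c^T x* = 45.25.
Solving the dual: y* = (0, 1.5, 1.25).
  dual value b^T y* = 45.25.
Strong duality: c^T x* = b^T y*. Confirmed.

45.25


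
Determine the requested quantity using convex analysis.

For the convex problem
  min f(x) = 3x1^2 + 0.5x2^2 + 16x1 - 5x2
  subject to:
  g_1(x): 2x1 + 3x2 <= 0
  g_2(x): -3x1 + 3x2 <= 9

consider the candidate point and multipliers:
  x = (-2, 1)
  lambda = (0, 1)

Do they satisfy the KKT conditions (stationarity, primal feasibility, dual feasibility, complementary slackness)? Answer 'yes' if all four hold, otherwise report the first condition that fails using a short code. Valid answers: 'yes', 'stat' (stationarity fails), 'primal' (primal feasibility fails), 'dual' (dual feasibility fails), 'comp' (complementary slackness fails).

Gradient of f: grad f(x) = Q x + c = (4, -4)
Constraint values g_i(x) = a_i^T x - b_i:
  g_1((-2, 1)) = -1
  g_2((-2, 1)) = 0
Stationarity residual: grad f(x) + sum_i lambda_i a_i = (1, -1)
  -> stationarity FAILS
Primal feasibility (all g_i <= 0): OK
Dual feasibility (all lambda_i >= 0): OK
Complementary slackness (lambda_i * g_i(x) = 0 for all i): OK

Verdict: the first failing condition is stationarity -> stat.

stat


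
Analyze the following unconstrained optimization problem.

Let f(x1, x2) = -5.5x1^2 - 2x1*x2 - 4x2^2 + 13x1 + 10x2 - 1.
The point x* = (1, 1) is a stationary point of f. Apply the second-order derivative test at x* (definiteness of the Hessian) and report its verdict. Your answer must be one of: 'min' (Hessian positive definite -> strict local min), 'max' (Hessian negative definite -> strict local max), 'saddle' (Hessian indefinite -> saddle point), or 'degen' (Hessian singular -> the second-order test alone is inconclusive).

Compute the Hessian H = grad^2 f:
  H = [[-11, -2], [-2, -8]]
Verify stationarity: grad f(x*) = H x* + g = (0, 0).
Eigenvalues of H: -12, -7.
Both eigenvalues < 0, so H is negative definite -> x* is a strict local max.

max


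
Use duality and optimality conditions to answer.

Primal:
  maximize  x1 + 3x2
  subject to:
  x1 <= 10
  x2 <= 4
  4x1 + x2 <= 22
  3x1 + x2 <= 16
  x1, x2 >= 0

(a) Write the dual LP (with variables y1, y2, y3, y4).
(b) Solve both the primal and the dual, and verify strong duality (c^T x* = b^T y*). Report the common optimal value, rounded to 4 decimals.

The standard primal-dual pair for 'max c^T x s.t. A x <= b, x >= 0' is:
  Dual:  min b^T y  s.t.  A^T y >= c,  y >= 0.

So the dual LP is:
  minimize  10y1 + 4y2 + 22y3 + 16y4
  subject to:
    y1 + 4y3 + 3y4 >= 1
    y2 + y3 + y4 >= 3
    y1, y2, y3, y4 >= 0

Solving the primal: x* = (4, 4).
  primal value c^T x* = 16.
Solving the dual: y* = (0, 2.6667, 0, 0.3333).
  dual value b^T y* = 16.
Strong duality: c^T x* = b^T y*. Confirmed.

16


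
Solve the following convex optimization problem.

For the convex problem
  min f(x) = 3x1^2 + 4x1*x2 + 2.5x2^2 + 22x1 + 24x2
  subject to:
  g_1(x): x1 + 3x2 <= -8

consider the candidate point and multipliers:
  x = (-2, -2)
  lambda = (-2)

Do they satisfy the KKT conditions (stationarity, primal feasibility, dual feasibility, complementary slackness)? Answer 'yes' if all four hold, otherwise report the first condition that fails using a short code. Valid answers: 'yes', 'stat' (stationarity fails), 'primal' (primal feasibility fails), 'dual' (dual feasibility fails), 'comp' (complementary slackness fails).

Gradient of f: grad f(x) = Q x + c = (2, 6)
Constraint values g_i(x) = a_i^T x - b_i:
  g_1((-2, -2)) = 0
Stationarity residual: grad f(x) + sum_i lambda_i a_i = (0, 0)
  -> stationarity OK
Primal feasibility (all g_i <= 0): OK
Dual feasibility (all lambda_i >= 0): FAILS
Complementary slackness (lambda_i * g_i(x) = 0 for all i): OK

Verdict: the first failing condition is dual_feasibility -> dual.

dual


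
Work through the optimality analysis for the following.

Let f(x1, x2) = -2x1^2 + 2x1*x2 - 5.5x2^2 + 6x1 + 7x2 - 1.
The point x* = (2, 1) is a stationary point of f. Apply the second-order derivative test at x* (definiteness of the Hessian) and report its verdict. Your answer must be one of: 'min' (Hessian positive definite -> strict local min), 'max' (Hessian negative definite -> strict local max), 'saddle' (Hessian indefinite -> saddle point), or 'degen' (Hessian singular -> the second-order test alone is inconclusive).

Compute the Hessian H = grad^2 f:
  H = [[-4, 2], [2, -11]]
Verify stationarity: grad f(x*) = H x* + g = (0, 0).
Eigenvalues of H: -11.5311, -3.4689.
Both eigenvalues < 0, so H is negative definite -> x* is a strict local max.

max


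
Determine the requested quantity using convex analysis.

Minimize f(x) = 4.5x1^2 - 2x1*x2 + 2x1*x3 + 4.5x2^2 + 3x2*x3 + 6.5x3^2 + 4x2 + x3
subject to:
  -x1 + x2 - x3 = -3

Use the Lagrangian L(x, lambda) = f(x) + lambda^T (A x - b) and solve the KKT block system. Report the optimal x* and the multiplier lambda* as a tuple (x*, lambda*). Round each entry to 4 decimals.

Form the Lagrangian:
  L(x, lambda) = (1/2) x^T Q x + c^T x + lambda^T (A x - b)
Stationarity (grad_x L = 0): Q x + c + A^T lambda = 0.
Primal feasibility: A x = b.

This gives the KKT block system:
  [ Q   A^T ] [ x     ]   [-c ]
  [ A    0  ] [ lambda ] = [ b ]

Solving the linear system:
  x*      = (0.4194, -1.6532, 0.9274)
  lambda* = (8.9355)
  f(x*)   = 10.5605

x* = (0.4194, -1.6532, 0.9274), lambda* = (8.9355)


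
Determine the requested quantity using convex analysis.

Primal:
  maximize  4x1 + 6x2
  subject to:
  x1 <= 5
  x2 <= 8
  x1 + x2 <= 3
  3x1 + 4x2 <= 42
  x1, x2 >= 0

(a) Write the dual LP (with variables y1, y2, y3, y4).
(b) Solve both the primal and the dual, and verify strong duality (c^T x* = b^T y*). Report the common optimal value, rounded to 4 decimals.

The standard primal-dual pair for 'max c^T x s.t. A x <= b, x >= 0' is:
  Dual:  min b^T y  s.t.  A^T y >= c,  y >= 0.

So the dual LP is:
  minimize  5y1 + 8y2 + 3y3 + 42y4
  subject to:
    y1 + y3 + 3y4 >= 4
    y2 + y3 + 4y4 >= 6
    y1, y2, y3, y4 >= 0

Solving the primal: x* = (0, 3).
  primal value c^T x* = 18.
Solving the dual: y* = (0, 0, 6, 0).
  dual value b^T y* = 18.
Strong duality: c^T x* = b^T y*. Confirmed.

18


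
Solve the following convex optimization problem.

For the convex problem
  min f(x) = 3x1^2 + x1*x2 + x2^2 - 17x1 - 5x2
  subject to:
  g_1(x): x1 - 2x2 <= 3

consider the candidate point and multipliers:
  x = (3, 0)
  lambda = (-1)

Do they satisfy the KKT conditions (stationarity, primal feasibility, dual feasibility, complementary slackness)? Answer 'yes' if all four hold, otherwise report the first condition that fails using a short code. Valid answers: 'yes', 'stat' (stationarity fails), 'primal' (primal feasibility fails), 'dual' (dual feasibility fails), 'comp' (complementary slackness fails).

Gradient of f: grad f(x) = Q x + c = (1, -2)
Constraint values g_i(x) = a_i^T x - b_i:
  g_1((3, 0)) = 0
Stationarity residual: grad f(x) + sum_i lambda_i a_i = (0, 0)
  -> stationarity OK
Primal feasibility (all g_i <= 0): OK
Dual feasibility (all lambda_i >= 0): FAILS
Complementary slackness (lambda_i * g_i(x) = 0 for all i): OK

Verdict: the first failing condition is dual_feasibility -> dual.

dual


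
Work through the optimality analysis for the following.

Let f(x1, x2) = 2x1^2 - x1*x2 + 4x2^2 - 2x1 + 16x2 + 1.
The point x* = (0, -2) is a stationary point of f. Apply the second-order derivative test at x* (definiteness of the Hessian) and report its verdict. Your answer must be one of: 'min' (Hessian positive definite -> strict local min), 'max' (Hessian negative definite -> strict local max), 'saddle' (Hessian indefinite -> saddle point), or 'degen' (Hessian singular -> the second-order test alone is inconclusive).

Compute the Hessian H = grad^2 f:
  H = [[4, -1], [-1, 8]]
Verify stationarity: grad f(x*) = H x* + g = (0, 0).
Eigenvalues of H: 3.7639, 8.2361.
Both eigenvalues > 0, so H is positive definite -> x* is a strict local min.

min


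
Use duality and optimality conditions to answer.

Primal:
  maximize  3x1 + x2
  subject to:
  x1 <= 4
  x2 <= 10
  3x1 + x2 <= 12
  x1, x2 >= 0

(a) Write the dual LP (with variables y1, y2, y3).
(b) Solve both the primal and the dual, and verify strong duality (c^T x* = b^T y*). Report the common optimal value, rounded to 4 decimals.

The standard primal-dual pair for 'max c^T x s.t. A x <= b, x >= 0' is:
  Dual:  min b^T y  s.t.  A^T y >= c,  y >= 0.

So the dual LP is:
  minimize  4y1 + 10y2 + 12y3
  subject to:
    y1 + 3y3 >= 3
    y2 + y3 >= 1
    y1, y2, y3 >= 0

Solving the primal: x* = (4, 0).
  primal value c^T x* = 12.
Solving the dual: y* = (0, 0, 1).
  dual value b^T y* = 12.
Strong duality: c^T x* = b^T y*. Confirmed.

12


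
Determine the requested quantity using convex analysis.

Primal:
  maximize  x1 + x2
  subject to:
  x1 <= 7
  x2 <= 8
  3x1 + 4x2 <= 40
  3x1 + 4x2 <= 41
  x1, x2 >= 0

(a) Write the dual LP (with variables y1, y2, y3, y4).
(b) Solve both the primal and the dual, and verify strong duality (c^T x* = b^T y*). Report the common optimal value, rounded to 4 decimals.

The standard primal-dual pair for 'max c^T x s.t. A x <= b, x >= 0' is:
  Dual:  min b^T y  s.t.  A^T y >= c,  y >= 0.

So the dual LP is:
  minimize  7y1 + 8y2 + 40y3 + 41y4
  subject to:
    y1 + 3y3 + 3y4 >= 1
    y2 + 4y3 + 4y4 >= 1
    y1, y2, y3, y4 >= 0

Solving the primal: x* = (7, 4.75).
  primal value c^T x* = 11.75.
Solving the dual: y* = (0.25, 0, 0.25, 0).
  dual value b^T y* = 11.75.
Strong duality: c^T x* = b^T y*. Confirmed.

11.75


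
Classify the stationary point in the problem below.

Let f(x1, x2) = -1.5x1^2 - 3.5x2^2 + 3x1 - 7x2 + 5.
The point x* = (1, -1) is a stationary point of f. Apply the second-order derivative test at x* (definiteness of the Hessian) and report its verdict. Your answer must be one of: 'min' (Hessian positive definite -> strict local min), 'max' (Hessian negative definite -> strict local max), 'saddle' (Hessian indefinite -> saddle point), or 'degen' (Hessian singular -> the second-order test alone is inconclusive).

Compute the Hessian H = grad^2 f:
  H = [[-3, 0], [0, -7]]
Verify stationarity: grad f(x*) = H x* + g = (0, 0).
Eigenvalues of H: -7, -3.
Both eigenvalues < 0, so H is negative definite -> x* is a strict local max.

max


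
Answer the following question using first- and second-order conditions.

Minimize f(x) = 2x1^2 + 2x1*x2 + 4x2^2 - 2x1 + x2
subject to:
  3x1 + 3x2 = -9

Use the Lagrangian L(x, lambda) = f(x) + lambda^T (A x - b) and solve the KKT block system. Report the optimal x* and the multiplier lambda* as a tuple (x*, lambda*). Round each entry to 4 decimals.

Form the Lagrangian:
  L(x, lambda) = (1/2) x^T Q x + c^T x + lambda^T (A x - b)
Stationarity (grad_x L = 0): Q x + c + A^T lambda = 0.
Primal feasibility: A x = b.

This gives the KKT block system:
  [ Q   A^T ] [ x     ]   [-c ]
  [ A    0  ] [ lambda ] = [ b ]

Solving the linear system:
  x*      = (-1.875, -1.125)
  lambda* = (3.9167)
  f(x*)   = 18.9375

x* = (-1.875, -1.125), lambda* = (3.9167)


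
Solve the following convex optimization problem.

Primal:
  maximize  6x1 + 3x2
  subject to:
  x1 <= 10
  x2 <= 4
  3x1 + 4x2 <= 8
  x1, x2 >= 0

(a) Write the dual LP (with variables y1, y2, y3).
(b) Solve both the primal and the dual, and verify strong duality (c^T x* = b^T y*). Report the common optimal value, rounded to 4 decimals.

The standard primal-dual pair for 'max c^T x s.t. A x <= b, x >= 0' is:
  Dual:  min b^T y  s.t.  A^T y >= c,  y >= 0.

So the dual LP is:
  minimize  10y1 + 4y2 + 8y3
  subject to:
    y1 + 3y3 >= 6
    y2 + 4y3 >= 3
    y1, y2, y3 >= 0

Solving the primal: x* = (2.6667, 0).
  primal value c^T x* = 16.
Solving the dual: y* = (0, 0, 2).
  dual value b^T y* = 16.
Strong duality: c^T x* = b^T y*. Confirmed.

16


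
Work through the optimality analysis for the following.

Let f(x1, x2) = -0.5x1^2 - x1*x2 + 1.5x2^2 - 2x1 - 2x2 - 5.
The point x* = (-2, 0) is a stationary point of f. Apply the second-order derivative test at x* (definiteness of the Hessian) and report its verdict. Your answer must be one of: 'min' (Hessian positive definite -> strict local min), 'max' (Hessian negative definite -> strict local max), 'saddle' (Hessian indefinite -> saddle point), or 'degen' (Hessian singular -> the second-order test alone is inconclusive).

Compute the Hessian H = grad^2 f:
  H = [[-1, -1], [-1, 3]]
Verify stationarity: grad f(x*) = H x* + g = (0, 0).
Eigenvalues of H: -1.2361, 3.2361.
Eigenvalues have mixed signs, so H is indefinite -> x* is a saddle point.

saddle


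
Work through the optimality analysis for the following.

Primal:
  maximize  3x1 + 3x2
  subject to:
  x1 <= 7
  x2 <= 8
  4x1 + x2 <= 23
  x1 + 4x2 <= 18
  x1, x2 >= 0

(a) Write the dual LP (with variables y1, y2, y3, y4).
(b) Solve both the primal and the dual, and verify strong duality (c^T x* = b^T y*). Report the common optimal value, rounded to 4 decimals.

The standard primal-dual pair for 'max c^T x s.t. A x <= b, x >= 0' is:
  Dual:  min b^T y  s.t.  A^T y >= c,  y >= 0.

So the dual LP is:
  minimize  7y1 + 8y2 + 23y3 + 18y4
  subject to:
    y1 + 4y3 + y4 >= 3
    y2 + y3 + 4y4 >= 3
    y1, y2, y3, y4 >= 0

Solving the primal: x* = (4.9333, 3.2667).
  primal value c^T x* = 24.6.
Solving the dual: y* = (0, 0, 0.6, 0.6).
  dual value b^T y* = 24.6.
Strong duality: c^T x* = b^T y*. Confirmed.

24.6


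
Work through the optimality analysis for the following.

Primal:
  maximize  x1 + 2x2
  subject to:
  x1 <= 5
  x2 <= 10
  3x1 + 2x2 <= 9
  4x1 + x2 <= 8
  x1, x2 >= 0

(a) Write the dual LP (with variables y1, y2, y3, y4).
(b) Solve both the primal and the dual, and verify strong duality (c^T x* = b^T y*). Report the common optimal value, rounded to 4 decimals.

The standard primal-dual pair for 'max c^T x s.t. A x <= b, x >= 0' is:
  Dual:  min b^T y  s.t.  A^T y >= c,  y >= 0.

So the dual LP is:
  minimize  5y1 + 10y2 + 9y3 + 8y4
  subject to:
    y1 + 3y3 + 4y4 >= 1
    y2 + 2y3 + y4 >= 2
    y1, y2, y3, y4 >= 0

Solving the primal: x* = (0, 4.5).
  primal value c^T x* = 9.
Solving the dual: y* = (0, 0, 1, 0).
  dual value b^T y* = 9.
Strong duality: c^T x* = b^T y*. Confirmed.

9


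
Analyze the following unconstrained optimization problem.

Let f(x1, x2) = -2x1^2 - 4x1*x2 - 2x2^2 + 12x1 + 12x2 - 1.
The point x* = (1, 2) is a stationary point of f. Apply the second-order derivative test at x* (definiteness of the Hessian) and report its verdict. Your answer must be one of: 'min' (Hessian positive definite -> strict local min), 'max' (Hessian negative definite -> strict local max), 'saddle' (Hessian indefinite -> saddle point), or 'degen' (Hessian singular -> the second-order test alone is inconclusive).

Compute the Hessian H = grad^2 f:
  H = [[-4, -4], [-4, -4]]
Verify stationarity: grad f(x*) = H x* + g = (0, 0).
Eigenvalues of H: -8, 0.
H has a zero eigenvalue (singular; negative semidefinite but not definite), so H is neither positive definite, negative definite, nor indefinite. The second-order test alone is inconclusive -> degen.
(Indeed, f is constant along the null direction of H through x*, so x* is not a strict local extremum.)

degen


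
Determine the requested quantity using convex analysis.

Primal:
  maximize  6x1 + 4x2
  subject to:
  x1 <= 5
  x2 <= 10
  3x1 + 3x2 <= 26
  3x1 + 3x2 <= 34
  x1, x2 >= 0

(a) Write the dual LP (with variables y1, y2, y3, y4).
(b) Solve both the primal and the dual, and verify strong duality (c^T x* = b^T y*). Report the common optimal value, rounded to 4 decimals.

The standard primal-dual pair for 'max c^T x s.t. A x <= b, x >= 0' is:
  Dual:  min b^T y  s.t.  A^T y >= c,  y >= 0.

So the dual LP is:
  minimize  5y1 + 10y2 + 26y3 + 34y4
  subject to:
    y1 + 3y3 + 3y4 >= 6
    y2 + 3y3 + 3y4 >= 4
    y1, y2, y3, y4 >= 0

Solving the primal: x* = (5, 3.6667).
  primal value c^T x* = 44.6667.
Solving the dual: y* = (2, 0, 1.3333, 0).
  dual value b^T y* = 44.6667.
Strong duality: c^T x* = b^T y*. Confirmed.

44.6667


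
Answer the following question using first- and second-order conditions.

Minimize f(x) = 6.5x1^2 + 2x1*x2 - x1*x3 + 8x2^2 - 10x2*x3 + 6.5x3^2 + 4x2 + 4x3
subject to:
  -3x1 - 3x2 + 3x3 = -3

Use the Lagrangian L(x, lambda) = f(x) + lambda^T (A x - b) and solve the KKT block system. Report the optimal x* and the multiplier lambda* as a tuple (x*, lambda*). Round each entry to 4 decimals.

Form the Lagrangian:
  L(x, lambda) = (1/2) x^T Q x + c^T x + lambda^T (A x - b)
Stationarity (grad_x L = 0): Q x + c + A^T lambda = 0.
Primal feasibility: A x = b.

This gives the KKT block system:
  [ Q   A^T ] [ x     ]   [-c ]
  [ A    0  ] [ lambda ] = [ b ]

Solving the linear system:
  x*      = (0.46, -0.76, -1.3)
  lambda* = (1.92)
  f(x*)   = -1.24

x* = (0.46, -0.76, -1.3), lambda* = (1.92)


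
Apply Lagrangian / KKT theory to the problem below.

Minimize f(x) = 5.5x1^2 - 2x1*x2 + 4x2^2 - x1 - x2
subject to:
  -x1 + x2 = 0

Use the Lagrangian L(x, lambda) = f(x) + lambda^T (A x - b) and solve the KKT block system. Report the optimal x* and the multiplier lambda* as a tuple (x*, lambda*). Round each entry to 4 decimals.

Form the Lagrangian:
  L(x, lambda) = (1/2) x^T Q x + c^T x + lambda^T (A x - b)
Stationarity (grad_x L = 0): Q x + c + A^T lambda = 0.
Primal feasibility: A x = b.

This gives the KKT block system:
  [ Q   A^T ] [ x     ]   [-c ]
  [ A    0  ] [ lambda ] = [ b ]

Solving the linear system:
  x*      = (0.1333, 0.1333)
  lambda* = (0.2)
  f(x*)   = -0.1333

x* = (0.1333, 0.1333), lambda* = (0.2)


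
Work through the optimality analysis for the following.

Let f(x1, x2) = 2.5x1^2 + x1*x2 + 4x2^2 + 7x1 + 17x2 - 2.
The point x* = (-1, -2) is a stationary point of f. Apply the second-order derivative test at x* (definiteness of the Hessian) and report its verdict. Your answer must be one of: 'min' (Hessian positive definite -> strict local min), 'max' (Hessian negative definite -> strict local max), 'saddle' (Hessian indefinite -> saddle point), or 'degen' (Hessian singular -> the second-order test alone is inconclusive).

Compute the Hessian H = grad^2 f:
  H = [[5, 1], [1, 8]]
Verify stationarity: grad f(x*) = H x* + g = (0, 0).
Eigenvalues of H: 4.6972, 8.3028.
Both eigenvalues > 0, so H is positive definite -> x* is a strict local min.

min


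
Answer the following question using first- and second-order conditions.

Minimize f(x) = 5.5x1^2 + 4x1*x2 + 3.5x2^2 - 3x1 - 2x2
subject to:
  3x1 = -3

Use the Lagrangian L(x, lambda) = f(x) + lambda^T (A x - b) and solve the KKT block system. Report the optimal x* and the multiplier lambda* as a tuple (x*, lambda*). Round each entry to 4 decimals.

Form the Lagrangian:
  L(x, lambda) = (1/2) x^T Q x + c^T x + lambda^T (A x - b)
Stationarity (grad_x L = 0): Q x + c + A^T lambda = 0.
Primal feasibility: A x = b.

This gives the KKT block system:
  [ Q   A^T ] [ x     ]   [-c ]
  [ A    0  ] [ lambda ] = [ b ]

Solving the linear system:
  x*      = (-1, 0.8571)
  lambda* = (3.5238)
  f(x*)   = 5.9286

x* = (-1, 0.8571), lambda* = (3.5238)


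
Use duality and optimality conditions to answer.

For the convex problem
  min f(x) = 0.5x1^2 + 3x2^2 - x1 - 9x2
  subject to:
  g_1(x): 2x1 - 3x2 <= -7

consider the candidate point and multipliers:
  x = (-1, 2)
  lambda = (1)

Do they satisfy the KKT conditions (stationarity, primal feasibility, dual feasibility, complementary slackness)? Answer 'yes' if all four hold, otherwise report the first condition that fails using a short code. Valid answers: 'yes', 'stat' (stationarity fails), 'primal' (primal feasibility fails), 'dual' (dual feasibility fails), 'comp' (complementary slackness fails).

Gradient of f: grad f(x) = Q x + c = (-2, 3)
Constraint values g_i(x) = a_i^T x - b_i:
  g_1((-1, 2)) = -1
Stationarity residual: grad f(x) + sum_i lambda_i a_i = (0, 0)
  -> stationarity OK
Primal feasibility (all g_i <= 0): OK
Dual feasibility (all lambda_i >= 0): OK
Complementary slackness (lambda_i * g_i(x) = 0 for all i): FAILS

Verdict: the first failing condition is complementary_slackness -> comp.

comp


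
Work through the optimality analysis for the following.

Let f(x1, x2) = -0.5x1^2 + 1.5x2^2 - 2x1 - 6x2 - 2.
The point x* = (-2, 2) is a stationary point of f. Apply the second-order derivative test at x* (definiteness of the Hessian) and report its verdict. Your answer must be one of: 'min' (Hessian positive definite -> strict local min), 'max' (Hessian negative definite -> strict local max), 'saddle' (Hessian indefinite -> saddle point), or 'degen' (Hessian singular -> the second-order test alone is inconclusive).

Compute the Hessian H = grad^2 f:
  H = [[-1, 0], [0, 3]]
Verify stationarity: grad f(x*) = H x* + g = (0, 0).
Eigenvalues of H: -1, 3.
Eigenvalues have mixed signs, so H is indefinite -> x* is a saddle point.

saddle


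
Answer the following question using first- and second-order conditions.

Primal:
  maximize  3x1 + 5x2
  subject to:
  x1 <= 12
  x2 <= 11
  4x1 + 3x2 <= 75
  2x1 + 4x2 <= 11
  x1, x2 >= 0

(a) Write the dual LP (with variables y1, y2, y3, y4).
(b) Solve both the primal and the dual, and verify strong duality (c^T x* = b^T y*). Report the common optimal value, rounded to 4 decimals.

The standard primal-dual pair for 'max c^T x s.t. A x <= b, x >= 0' is:
  Dual:  min b^T y  s.t.  A^T y >= c,  y >= 0.

So the dual LP is:
  minimize  12y1 + 11y2 + 75y3 + 11y4
  subject to:
    y1 + 4y3 + 2y4 >= 3
    y2 + 3y3 + 4y4 >= 5
    y1, y2, y3, y4 >= 0

Solving the primal: x* = (5.5, 0).
  primal value c^T x* = 16.5.
Solving the dual: y* = (0, 0, 0, 1.5).
  dual value b^T y* = 16.5.
Strong duality: c^T x* = b^T y*. Confirmed.

16.5


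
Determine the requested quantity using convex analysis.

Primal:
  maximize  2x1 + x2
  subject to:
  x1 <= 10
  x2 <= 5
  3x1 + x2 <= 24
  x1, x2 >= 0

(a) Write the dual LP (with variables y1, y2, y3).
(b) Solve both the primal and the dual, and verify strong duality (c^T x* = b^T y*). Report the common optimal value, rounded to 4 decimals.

The standard primal-dual pair for 'max c^T x s.t. A x <= b, x >= 0' is:
  Dual:  min b^T y  s.t.  A^T y >= c,  y >= 0.

So the dual LP is:
  minimize  10y1 + 5y2 + 24y3
  subject to:
    y1 + 3y3 >= 2
    y2 + y3 >= 1
    y1, y2, y3 >= 0

Solving the primal: x* = (6.3333, 5).
  primal value c^T x* = 17.6667.
Solving the dual: y* = (0, 0.3333, 0.6667).
  dual value b^T y* = 17.6667.
Strong duality: c^T x* = b^T y*. Confirmed.

17.6667
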